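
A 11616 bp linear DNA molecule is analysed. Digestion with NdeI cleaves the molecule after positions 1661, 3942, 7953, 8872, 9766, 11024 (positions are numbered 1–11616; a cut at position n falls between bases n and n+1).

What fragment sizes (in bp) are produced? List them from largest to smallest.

4011, 2281, 1661, 1258, 919, 894, 592 bp

Linear molecule, 6 cuts → 7 fragments:
  1661 − 0 = 1661 bp
  3942 − 1661 = 2281 bp
  7953 − 3942 = 4011 bp
  8872 − 7953 = 919 bp
  9766 − 8872 = 894 bp
  11024 − 9766 = 1258 bp
  11616 − 11024 = 592 bp
Sorted largest to smallest: 4011, 2281, 1661, 1258, 919, 894, 592 bp.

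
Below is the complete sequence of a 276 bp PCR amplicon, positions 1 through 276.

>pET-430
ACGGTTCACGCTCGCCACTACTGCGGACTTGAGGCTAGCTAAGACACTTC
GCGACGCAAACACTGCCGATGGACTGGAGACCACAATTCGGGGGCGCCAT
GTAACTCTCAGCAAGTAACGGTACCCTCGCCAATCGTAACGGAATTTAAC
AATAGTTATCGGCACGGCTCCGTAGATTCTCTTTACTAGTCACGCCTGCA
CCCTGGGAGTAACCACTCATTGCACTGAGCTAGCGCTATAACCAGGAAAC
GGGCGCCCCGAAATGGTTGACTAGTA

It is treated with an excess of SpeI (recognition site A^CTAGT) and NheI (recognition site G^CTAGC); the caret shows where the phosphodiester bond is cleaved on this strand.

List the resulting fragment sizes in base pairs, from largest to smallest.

SpeI sites (ACTAGT) start at positions 185, 270.
SpeI cuts after the first base of each site, so after positions 185, 270.
NheI sites (GCTAGC) start at positions 34, 229.
NheI cuts after the first base of each site, so after positions 34, 229.
Combined cut positions: 34, 185, 229, 270.
Linear molecule, 4 cuts → 5 fragments:
  1–34 → 34 bp
  35–185 → 151 bp
  186–229 → 44 bp
  230–270 → 41 bp
  271–276 → 6 bp
Sorted largest to smallest: 151, 44, 41, 34, 6 bp.

151, 44, 41, 34, 6 bp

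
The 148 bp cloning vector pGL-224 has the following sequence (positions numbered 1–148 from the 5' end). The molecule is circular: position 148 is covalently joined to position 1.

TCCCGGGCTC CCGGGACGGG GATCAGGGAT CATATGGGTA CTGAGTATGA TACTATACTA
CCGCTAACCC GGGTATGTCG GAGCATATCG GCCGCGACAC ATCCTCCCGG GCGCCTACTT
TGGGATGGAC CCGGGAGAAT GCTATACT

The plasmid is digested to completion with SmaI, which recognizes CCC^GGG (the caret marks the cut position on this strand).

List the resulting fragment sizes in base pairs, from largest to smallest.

58, 38, 24, 20, 8 bp

SmaI sites (CCCGGG) start at positions 2, 10, 68, 106, 130.
SmaI cuts after base 3 of each site, so after positions 4, 12, 70, 108, 132.
Circular molecule, 5 cuts → 5 fragments:
  5–12 → 8 bp
  13–70 → 58 bp
  71–108 → 38 bp
  109–132 → 24 bp
  133–148 then 1–4 → 16 + 4 = 20 bp
Sorted largest to smallest: 58, 38, 24, 20, 8 bp.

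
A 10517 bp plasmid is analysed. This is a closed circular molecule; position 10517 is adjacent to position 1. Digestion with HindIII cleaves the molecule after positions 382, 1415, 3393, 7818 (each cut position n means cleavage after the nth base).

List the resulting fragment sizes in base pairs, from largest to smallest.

4425, 3081, 1978, 1033 bp

Circular molecule, 4 cuts → 4 fragments:
  1415 − 382 = 1033 bp
  3393 − 1415 = 1978 bp
  7818 − 3393 = 4425 bp
  wrap: 10517 − 7818 + 382 = 3081 bp
Sorted largest to smallest: 4425, 3081, 1978, 1033 bp.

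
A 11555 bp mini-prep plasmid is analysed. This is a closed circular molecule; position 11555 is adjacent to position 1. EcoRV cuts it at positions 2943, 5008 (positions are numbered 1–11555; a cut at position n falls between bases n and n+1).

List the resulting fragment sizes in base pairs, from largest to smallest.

9490, 2065 bp

Circular molecule, 2 cuts → 2 fragments:
  5008 − 2943 = 2065 bp
  wrap: 11555 − 5008 + 2943 = 9490 bp
Sorted largest to smallest: 9490, 2065 bp.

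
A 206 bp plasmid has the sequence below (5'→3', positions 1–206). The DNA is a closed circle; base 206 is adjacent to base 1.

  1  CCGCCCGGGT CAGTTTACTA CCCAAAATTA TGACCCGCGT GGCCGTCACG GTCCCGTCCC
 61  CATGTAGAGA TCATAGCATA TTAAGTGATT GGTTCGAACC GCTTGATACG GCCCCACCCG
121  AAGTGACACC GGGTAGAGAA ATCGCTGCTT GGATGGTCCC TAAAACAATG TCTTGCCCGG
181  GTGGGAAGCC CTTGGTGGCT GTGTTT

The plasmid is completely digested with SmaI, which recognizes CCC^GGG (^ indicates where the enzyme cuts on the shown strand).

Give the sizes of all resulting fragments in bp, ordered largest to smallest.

SmaI sites (CCCGGG) start at positions 4, 176.
SmaI cuts after base 3 of each site, so after positions 6, 178.
Circular molecule, 2 cuts → 2 fragments:
  7–178 → 172 bp
  179–206 then 1–6 → 28 + 6 = 34 bp
Sorted largest to smallest: 172, 34 bp.

172, 34 bp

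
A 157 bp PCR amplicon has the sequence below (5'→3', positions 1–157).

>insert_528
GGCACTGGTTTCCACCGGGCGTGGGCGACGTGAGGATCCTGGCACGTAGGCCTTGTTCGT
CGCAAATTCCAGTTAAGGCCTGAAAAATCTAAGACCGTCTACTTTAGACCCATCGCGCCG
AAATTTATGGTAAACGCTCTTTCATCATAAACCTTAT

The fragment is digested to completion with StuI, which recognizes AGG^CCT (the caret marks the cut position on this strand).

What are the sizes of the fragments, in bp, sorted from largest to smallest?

79, 50, 28 bp

StuI sites (AGGCCT) start at positions 48, 76.
StuI cuts after base 3 of each site, so after positions 50, 78.
Linear molecule, 2 cuts → 3 fragments:
  1–50 → 50 bp
  51–78 → 28 bp
  79–157 → 79 bp
Sorted largest to smallest: 79, 50, 28 bp.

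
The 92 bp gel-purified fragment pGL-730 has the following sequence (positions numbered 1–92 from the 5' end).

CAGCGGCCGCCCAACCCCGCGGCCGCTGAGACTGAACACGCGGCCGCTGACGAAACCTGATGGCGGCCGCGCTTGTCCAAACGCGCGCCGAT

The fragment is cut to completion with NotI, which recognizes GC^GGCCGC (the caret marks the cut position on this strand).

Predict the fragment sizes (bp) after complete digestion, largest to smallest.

28, 23, 21, 16, 4 bp

NotI sites (GCGGCCGC) start at positions 3, 19, 40, 63.
NotI cuts after base 2 of each site, so after positions 4, 20, 41, 64.
Linear molecule, 4 cuts → 5 fragments:
  1–4 → 4 bp
  5–20 → 16 bp
  21–41 → 21 bp
  42–64 → 23 bp
  65–92 → 28 bp
Sorted largest to smallest: 28, 23, 21, 16, 4 bp.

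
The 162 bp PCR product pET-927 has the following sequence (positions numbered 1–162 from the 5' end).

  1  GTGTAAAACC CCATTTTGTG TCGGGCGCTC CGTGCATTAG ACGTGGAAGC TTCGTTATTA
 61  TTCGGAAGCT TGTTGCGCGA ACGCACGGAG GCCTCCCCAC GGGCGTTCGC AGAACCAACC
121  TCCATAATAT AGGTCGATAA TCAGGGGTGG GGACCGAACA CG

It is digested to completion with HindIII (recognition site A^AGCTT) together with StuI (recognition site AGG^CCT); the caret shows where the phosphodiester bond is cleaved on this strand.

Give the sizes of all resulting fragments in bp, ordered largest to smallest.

71, 47, 25, 19 bp

HindIII sites (AAGCTT) start at positions 47, 66.
HindIII cuts after the first base of each site, so after positions 47, 66.
The StuI site (AGGCCT) starts at position 89.
StuI cuts after base 3 of each site, so after position 91.
Combined cut positions: 47, 66, 91.
Linear molecule, 3 cuts → 4 fragments:
  1–47 → 47 bp
  48–66 → 19 bp
  67–91 → 25 bp
  92–162 → 71 bp
Sorted largest to smallest: 71, 47, 25, 19 bp.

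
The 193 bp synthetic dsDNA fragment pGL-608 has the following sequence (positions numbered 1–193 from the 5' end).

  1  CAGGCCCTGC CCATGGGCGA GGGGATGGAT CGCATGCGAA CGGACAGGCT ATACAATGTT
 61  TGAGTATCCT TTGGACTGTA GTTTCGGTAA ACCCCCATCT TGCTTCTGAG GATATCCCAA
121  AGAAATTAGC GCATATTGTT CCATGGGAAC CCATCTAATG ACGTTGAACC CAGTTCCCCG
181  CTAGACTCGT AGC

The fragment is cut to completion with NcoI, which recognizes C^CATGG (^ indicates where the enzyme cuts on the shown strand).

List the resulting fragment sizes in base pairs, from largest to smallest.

130, 52, 11 bp

NcoI sites (CCATGG) start at positions 11, 141.
NcoI cuts after the first base of each site, so after positions 11, 141.
Linear molecule, 2 cuts → 3 fragments:
  1–11 → 11 bp
  12–141 → 130 bp
  142–193 → 52 bp
Sorted largest to smallest: 130, 52, 11 bp.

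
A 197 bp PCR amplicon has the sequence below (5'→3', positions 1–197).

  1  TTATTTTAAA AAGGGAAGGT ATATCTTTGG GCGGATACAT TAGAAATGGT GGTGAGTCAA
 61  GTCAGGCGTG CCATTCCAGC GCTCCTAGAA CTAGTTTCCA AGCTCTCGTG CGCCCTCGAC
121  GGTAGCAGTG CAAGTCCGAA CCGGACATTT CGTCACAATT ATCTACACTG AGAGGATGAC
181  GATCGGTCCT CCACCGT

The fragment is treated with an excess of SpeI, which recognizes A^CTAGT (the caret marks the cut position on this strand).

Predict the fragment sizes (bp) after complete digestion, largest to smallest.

The SpeI site (ACTAGT) starts at position 90.
SpeI cuts after the first base of each site, so after position 90.
Linear molecule, 1 cut → 2 fragments:
  1–90 → 90 bp
  91–197 → 107 bp
Sorted largest to smallest: 107, 90 bp.

107, 90 bp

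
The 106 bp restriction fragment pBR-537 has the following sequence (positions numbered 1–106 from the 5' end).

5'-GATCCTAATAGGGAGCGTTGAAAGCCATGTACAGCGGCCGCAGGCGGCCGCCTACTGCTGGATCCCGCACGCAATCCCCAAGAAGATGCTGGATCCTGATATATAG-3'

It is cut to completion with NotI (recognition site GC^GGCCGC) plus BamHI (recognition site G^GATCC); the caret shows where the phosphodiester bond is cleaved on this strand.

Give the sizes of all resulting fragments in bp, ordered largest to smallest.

35, 31, 15, 15, 10 bp

NotI sites (GCGGCCGC) start at positions 34, 44.
NotI cuts after base 2 of each site, so after positions 35, 45.
BamHI sites (GGATCC) start at positions 60, 91.
BamHI cuts after the first base of each site, so after positions 60, 91.
Combined cut positions: 35, 45, 60, 91.
Linear molecule, 4 cuts → 5 fragments:
  1–35 → 35 bp
  36–45 → 10 bp
  46–60 → 15 bp
  61–91 → 31 bp
  92–106 → 15 bp
Sorted largest to smallest: 35, 31, 15, 15, 10 bp.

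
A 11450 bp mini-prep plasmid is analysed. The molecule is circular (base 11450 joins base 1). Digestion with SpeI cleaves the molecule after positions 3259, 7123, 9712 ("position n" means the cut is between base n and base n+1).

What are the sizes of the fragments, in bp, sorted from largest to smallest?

4997, 3864, 2589 bp

Circular molecule, 3 cuts → 3 fragments:
  7123 − 3259 = 3864 bp
  9712 − 7123 = 2589 bp
  wrap: 11450 − 9712 + 3259 = 4997 bp
Sorted largest to smallest: 4997, 3864, 2589 bp.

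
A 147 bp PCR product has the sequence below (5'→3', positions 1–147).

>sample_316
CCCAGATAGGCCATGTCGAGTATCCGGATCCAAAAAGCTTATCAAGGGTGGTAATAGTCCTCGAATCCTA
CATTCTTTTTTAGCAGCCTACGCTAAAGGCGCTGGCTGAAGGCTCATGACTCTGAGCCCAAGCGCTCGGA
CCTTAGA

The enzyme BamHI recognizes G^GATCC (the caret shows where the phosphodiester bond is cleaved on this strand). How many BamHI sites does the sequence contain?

1

GGATCC occurs starting at position 26.
BamHI cuts at 1 site.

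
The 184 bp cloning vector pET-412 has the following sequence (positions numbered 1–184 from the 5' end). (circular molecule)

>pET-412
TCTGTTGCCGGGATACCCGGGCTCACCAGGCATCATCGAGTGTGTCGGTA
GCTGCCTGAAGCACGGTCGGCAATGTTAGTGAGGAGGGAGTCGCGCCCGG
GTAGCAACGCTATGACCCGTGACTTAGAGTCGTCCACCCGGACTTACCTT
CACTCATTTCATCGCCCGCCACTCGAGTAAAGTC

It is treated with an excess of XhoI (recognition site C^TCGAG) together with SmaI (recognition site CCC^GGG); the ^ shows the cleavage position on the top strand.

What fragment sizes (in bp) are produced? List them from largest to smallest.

The XhoI site (CTCGAG) starts at position 172.
XhoI cuts after the first base of each site, so after position 172.
SmaI sites (CCCGGG) start at positions 16, 96.
SmaI cuts after base 3 of each site, so after positions 18, 98.
Combined cut positions: 18, 98, 172.
Circular molecule, 3 cuts → 3 fragments:
  19–98 → 80 bp
  99–172 → 74 bp
  173–184 then 1–18 → 12 + 18 = 30 bp
Sorted largest to smallest: 80, 74, 30 bp.

80, 74, 30 bp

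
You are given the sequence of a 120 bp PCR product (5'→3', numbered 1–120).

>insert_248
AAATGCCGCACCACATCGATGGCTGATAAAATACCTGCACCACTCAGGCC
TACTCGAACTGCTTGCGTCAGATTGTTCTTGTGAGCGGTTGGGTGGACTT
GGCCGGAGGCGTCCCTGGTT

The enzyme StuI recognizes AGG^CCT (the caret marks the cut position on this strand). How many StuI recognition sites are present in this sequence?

AGGCCT occurs starting at position 46.
StuI cuts at 1 site.

1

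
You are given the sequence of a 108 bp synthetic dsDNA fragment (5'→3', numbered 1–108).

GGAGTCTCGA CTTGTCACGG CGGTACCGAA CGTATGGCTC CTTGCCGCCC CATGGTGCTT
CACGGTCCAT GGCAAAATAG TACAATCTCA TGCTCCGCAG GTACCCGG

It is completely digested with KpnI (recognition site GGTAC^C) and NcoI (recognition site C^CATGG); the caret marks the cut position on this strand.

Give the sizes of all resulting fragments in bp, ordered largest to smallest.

37, 26, 24, 17, 4 bp

KpnI sites (GGTACC) start at positions 22, 100.
KpnI cuts after base 5 of each site (before the last base), so after positions 26, 104.
NcoI sites (CCATGG) start at positions 50, 67.
NcoI cuts after the first base of each site, so after positions 50, 67.
Combined cut positions: 26, 50, 67, 104.
Linear molecule, 4 cuts → 5 fragments:
  1–26 → 26 bp
  27–50 → 24 bp
  51–67 → 17 bp
  68–104 → 37 bp
  105–108 → 4 bp
Sorted largest to smallest: 37, 26, 24, 17, 4 bp.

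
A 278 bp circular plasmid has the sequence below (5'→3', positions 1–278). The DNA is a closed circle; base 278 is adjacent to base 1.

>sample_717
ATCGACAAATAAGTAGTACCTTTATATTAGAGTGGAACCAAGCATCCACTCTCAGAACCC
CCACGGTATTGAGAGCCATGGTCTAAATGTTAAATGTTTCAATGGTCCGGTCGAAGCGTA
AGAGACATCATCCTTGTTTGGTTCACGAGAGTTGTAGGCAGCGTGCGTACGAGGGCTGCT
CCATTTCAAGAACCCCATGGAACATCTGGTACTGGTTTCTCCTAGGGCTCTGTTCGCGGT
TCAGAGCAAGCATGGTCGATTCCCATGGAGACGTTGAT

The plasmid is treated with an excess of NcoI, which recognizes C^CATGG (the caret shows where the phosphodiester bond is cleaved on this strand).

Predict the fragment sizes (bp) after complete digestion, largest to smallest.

119, 91, 68 bp

NcoI sites (CCATGG) start at positions 76, 195, 263.
NcoI cuts after the first base of each site, so after positions 76, 195, 263.
Circular molecule, 3 cuts → 3 fragments:
  77–195 → 119 bp
  196–263 → 68 bp
  264–278 then 1–76 → 15 + 76 = 91 bp
Sorted largest to smallest: 119, 91, 68 bp.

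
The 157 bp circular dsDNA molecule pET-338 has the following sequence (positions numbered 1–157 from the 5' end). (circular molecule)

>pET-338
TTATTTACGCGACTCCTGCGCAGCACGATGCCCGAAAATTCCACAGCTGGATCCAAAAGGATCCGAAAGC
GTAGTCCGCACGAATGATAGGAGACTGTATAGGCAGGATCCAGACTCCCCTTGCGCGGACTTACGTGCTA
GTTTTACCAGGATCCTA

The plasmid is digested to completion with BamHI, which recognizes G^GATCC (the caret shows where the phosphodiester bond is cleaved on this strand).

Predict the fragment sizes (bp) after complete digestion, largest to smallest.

56, 47, 44, 10 bp

BamHI sites (GGATCC) start at positions 49, 59, 106, 150.
BamHI cuts after the first base of each site, so after positions 49, 59, 106, 150.
Circular molecule, 4 cuts → 4 fragments:
  50–59 → 10 bp
  60–106 → 47 bp
  107–150 → 44 bp
  151–157 then 1–49 → 7 + 49 = 56 bp
Sorted largest to smallest: 56, 47, 44, 10 bp.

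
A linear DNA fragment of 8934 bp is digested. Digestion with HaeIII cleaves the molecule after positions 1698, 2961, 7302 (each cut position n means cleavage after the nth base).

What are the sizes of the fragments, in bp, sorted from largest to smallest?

4341, 1698, 1632, 1263 bp

Linear molecule, 3 cuts → 4 fragments:
  1698 − 0 = 1698 bp
  2961 − 1698 = 1263 bp
  7302 − 2961 = 4341 bp
  8934 − 7302 = 1632 bp
Sorted largest to smallest: 4341, 1698, 1632, 1263 bp.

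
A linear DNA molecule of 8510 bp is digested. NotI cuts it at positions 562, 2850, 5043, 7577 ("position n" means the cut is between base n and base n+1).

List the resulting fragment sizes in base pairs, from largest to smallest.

Linear molecule, 4 cuts → 5 fragments:
  562 − 0 = 562 bp
  2850 − 562 = 2288 bp
  5043 − 2850 = 2193 bp
  7577 − 5043 = 2534 bp
  8510 − 7577 = 933 bp
Sorted largest to smallest: 2534, 2288, 2193, 933, 562 bp.

2534, 2288, 2193, 933, 562 bp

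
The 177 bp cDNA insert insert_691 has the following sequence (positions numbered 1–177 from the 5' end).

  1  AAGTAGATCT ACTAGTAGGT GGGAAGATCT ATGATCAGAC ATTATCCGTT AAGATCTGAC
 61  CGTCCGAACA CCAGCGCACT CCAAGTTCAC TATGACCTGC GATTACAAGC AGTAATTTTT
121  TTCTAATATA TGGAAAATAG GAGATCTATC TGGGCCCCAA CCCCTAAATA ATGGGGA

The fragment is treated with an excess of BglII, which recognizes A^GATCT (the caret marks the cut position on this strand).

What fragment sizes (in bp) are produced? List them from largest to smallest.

BglII sites (AGATCT) start at positions 5, 25, 52, 142.
BglII cuts after the first base of each site, so after positions 5, 25, 52, 142.
Linear molecule, 4 cuts → 5 fragments:
  1–5 → 5 bp
  6–25 → 20 bp
  26–52 → 27 bp
  53–142 → 90 bp
  143–177 → 35 bp
Sorted largest to smallest: 90, 35, 27, 20, 5 bp.

90, 35, 27, 20, 5 bp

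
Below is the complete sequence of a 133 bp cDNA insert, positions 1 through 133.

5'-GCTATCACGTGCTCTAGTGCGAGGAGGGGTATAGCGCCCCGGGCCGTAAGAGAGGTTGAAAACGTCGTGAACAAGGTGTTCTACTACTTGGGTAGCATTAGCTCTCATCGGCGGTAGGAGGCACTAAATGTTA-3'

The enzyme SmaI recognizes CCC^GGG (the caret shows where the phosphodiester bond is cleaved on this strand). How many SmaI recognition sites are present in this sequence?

1

CCCGGG occurs starting at position 38.
SmaI cuts at 1 site.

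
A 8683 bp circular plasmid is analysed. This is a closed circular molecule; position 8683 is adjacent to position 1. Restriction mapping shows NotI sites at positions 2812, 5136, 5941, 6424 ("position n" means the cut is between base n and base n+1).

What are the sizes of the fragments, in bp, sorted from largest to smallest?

Circular molecule, 4 cuts → 4 fragments:
  5136 − 2812 = 2324 bp
  5941 − 5136 = 805 bp
  6424 − 5941 = 483 bp
  wrap: 8683 − 6424 + 2812 = 5071 bp
Sorted largest to smallest: 5071, 2324, 805, 483 bp.

5071, 2324, 805, 483 bp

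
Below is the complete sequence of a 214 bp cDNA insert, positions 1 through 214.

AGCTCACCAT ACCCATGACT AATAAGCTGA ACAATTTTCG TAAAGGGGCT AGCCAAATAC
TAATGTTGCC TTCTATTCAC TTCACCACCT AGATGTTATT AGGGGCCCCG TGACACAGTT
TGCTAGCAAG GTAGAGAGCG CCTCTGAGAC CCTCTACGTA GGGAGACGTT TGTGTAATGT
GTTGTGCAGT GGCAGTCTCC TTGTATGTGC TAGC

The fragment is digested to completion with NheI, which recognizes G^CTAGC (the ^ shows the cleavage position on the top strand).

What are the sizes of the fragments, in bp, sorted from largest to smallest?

87, 74, 48, 5 bp

NheI sites (GCTAGC) start at positions 48, 122, 209.
NheI cuts after the first base of each site, so after positions 48, 122, 209.
Linear molecule, 3 cuts → 4 fragments:
  1–48 → 48 bp
  49–122 → 74 bp
  123–209 → 87 bp
  210–214 → 5 bp
Sorted largest to smallest: 87, 74, 48, 5 bp.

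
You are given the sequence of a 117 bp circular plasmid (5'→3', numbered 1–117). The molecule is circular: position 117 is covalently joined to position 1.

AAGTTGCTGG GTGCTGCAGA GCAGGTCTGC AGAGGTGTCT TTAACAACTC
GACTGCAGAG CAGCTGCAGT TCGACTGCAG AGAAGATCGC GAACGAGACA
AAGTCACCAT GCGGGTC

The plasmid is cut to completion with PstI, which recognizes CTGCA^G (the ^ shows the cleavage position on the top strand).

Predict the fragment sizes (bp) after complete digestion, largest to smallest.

56, 26, 13, 11, 11 bp

PstI sites (CTGCAG) start at positions 14, 27, 53, 64, 75.
PstI cuts after base 5 of each site (before the last base), so after positions 18, 31, 57, 68, 79.
Circular molecule, 5 cuts → 5 fragments:
  19–31 → 13 bp
  32–57 → 26 bp
  58–68 → 11 bp
  69–79 → 11 bp
  80–117 then 1–18 → 38 + 18 = 56 bp
Sorted largest to smallest: 56, 26, 13, 11, 11 bp.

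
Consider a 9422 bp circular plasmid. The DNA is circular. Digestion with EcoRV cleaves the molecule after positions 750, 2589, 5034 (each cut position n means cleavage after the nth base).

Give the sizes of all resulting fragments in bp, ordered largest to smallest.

Circular molecule, 3 cuts → 3 fragments:
  2589 − 750 = 1839 bp
  5034 − 2589 = 2445 bp
  wrap: 9422 − 5034 + 750 = 5138 bp
Sorted largest to smallest: 5138, 2445, 1839 bp.

5138, 2445, 1839 bp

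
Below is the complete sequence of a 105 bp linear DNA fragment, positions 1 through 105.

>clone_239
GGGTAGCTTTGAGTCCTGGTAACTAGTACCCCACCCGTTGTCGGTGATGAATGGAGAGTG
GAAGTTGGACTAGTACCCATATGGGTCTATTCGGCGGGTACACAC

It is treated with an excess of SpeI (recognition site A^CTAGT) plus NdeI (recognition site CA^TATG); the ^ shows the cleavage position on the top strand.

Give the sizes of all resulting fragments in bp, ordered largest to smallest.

SpeI sites (ACTAGT) start at positions 22, 69.
SpeI cuts after the first base of each site, so after positions 22, 69.
The NdeI site (CATATG) starts at position 78.
NdeI cuts after base 2 of each site, so after position 79.
Combined cut positions: 22, 69, 79.
Linear molecule, 3 cuts → 4 fragments:
  1–22 → 22 bp
  23–69 → 47 bp
  70–79 → 10 bp
  80–105 → 26 bp
Sorted largest to smallest: 47, 26, 22, 10 bp.

47, 26, 22, 10 bp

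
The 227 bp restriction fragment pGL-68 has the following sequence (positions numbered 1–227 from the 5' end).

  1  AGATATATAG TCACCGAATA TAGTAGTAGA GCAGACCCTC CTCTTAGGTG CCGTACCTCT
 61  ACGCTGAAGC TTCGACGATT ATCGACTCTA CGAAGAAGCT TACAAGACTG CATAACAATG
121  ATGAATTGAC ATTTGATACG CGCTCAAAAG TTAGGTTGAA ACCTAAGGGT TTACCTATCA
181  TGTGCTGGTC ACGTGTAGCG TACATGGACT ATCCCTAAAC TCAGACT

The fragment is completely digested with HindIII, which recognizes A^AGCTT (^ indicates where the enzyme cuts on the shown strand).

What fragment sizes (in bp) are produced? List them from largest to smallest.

131, 67, 29 bp

HindIII sites (AAGCTT) start at positions 67, 96.
HindIII cuts after the first base of each site, so after positions 67, 96.
Linear molecule, 2 cuts → 3 fragments:
  1–67 → 67 bp
  68–96 → 29 bp
  97–227 → 131 bp
Sorted largest to smallest: 131, 67, 29 bp.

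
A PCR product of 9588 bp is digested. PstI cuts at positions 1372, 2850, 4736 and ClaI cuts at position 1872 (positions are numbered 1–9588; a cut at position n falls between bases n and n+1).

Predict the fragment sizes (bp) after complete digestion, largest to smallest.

Combined cut positions (sorted): 1372, 1872, 2850, 4736.
Linear molecule, 4 cuts → 5 fragments:
  1372 − 0 = 1372 bp
  1872 − 1372 = 500 bp
  2850 − 1872 = 978 bp
  4736 − 2850 = 1886 bp
  9588 − 4736 = 4852 bp
Sorted largest to smallest: 4852, 1886, 1372, 978, 500 bp.

4852, 1886, 1372, 978, 500 bp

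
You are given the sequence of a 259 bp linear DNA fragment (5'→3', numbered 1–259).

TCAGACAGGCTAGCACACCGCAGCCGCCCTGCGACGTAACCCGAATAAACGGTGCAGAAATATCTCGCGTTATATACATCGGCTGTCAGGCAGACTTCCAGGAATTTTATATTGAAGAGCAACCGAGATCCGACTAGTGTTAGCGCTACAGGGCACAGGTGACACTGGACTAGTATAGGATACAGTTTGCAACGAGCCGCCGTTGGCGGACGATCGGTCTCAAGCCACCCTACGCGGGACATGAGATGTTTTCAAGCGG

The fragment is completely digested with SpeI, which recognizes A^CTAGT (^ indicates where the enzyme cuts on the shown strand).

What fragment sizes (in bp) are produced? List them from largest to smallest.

133, 90, 36 bp

SpeI sites (ACTAGT) start at positions 133, 169.
SpeI cuts after the first base of each site, so after positions 133, 169.
Linear molecule, 2 cuts → 3 fragments:
  1–133 → 133 bp
  134–169 → 36 bp
  170–259 → 90 bp
Sorted largest to smallest: 133, 90, 36 bp.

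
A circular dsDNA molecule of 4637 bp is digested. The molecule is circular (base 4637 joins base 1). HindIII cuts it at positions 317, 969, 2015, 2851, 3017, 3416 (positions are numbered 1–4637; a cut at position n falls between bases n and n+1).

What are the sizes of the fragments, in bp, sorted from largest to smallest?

1538, 1046, 836, 652, 399, 166 bp

Circular molecule, 6 cuts → 6 fragments:
  969 − 317 = 652 bp
  2015 − 969 = 1046 bp
  2851 − 2015 = 836 bp
  3017 − 2851 = 166 bp
  3416 − 3017 = 399 bp
  wrap: 4637 − 3416 + 317 = 1538 bp
Sorted largest to smallest: 1538, 1046, 836, 652, 399, 166 bp.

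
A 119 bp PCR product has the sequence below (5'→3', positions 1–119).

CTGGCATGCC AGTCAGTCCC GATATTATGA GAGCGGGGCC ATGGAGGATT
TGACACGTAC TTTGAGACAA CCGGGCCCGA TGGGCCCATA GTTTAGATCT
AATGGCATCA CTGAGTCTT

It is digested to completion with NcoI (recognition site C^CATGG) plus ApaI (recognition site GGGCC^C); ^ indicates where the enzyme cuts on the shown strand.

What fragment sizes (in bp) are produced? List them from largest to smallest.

39, 38, 33, 9 bp

The NcoI site (CCATGG) starts at position 39.
NcoI cuts after the first base of each site, so after position 39.
ApaI sites (GGGCCC) start at positions 73, 82.
ApaI cuts after base 5 of each site (before the last base), so after positions 77, 86.
Combined cut positions: 39, 77, 86.
Linear molecule, 3 cuts → 4 fragments:
  1–39 → 39 bp
  40–77 → 38 bp
  78–86 → 9 bp
  87–119 → 33 bp
Sorted largest to smallest: 39, 38, 33, 9 bp.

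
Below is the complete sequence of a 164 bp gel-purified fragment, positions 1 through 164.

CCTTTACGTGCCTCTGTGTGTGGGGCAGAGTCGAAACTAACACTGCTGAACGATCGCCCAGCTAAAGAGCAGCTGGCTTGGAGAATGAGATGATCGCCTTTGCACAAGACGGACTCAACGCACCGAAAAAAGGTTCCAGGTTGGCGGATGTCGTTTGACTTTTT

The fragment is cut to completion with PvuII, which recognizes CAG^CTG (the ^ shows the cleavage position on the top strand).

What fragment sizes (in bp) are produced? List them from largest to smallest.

92, 72 bp

The PvuII site (CAGCTG) starts at position 70.
PvuII cuts after base 3 of each site, so after position 72.
Linear molecule, 1 cut → 2 fragments:
  1–72 → 72 bp
  73–164 → 92 bp
Sorted largest to smallest: 92, 72 bp.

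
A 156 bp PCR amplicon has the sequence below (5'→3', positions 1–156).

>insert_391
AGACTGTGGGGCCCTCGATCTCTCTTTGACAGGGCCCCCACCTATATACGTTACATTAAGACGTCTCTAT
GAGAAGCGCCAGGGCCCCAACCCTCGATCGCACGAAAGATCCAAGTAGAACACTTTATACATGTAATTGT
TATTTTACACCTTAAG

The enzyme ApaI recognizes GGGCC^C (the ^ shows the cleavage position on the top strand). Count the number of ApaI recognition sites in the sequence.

GGGCCC occurs starting at positions 9, 32, 82.
ApaI cuts at 3 sites.

3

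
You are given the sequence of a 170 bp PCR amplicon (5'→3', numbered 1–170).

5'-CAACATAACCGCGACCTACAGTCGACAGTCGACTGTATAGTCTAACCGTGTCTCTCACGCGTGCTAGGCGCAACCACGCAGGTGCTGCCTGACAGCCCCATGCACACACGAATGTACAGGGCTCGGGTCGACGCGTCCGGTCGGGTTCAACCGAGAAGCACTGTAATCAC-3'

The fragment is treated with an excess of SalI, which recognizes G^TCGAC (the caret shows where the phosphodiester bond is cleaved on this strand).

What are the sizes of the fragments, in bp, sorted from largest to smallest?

99, 43, 21, 7 bp

SalI sites (GTCGAC) start at positions 21, 28, 127.
SalI cuts after the first base of each site, so after positions 21, 28, 127.
Linear molecule, 3 cuts → 4 fragments:
  1–21 → 21 bp
  22–28 → 7 bp
  29–127 → 99 bp
  128–170 → 43 bp
Sorted largest to smallest: 99, 43, 21, 7 bp.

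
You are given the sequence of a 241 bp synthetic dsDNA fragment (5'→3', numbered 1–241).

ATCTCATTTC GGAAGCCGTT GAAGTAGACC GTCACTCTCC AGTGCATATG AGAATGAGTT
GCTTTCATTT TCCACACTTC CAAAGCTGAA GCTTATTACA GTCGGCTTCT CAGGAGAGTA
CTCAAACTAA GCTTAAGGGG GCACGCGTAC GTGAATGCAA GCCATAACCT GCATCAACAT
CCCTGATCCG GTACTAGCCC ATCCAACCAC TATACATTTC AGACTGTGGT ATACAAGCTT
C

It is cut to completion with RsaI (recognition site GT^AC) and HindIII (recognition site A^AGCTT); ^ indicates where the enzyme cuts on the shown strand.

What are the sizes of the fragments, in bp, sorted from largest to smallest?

RsaI sites (GTAC) start at positions 118, 147, 191.
RsaI cuts after base 2 of each site, so after positions 119, 148, 192.
HindIII sites (AAGCTT) start at positions 89, 129, 235.
HindIII cuts after the first base of each site, so after positions 89, 129, 235.
Combined cut positions: 89, 119, 129, 148, 192, 235.
Linear molecule, 6 cuts → 7 fragments:
  1–89 → 89 bp
  90–119 → 30 bp
  120–129 → 10 bp
  130–148 → 19 bp
  149–192 → 44 bp
  193–235 → 43 bp
  236–241 → 6 bp
Sorted largest to smallest: 89, 44, 43, 30, 19, 10, 6 bp.

89, 44, 43, 30, 19, 10, 6 bp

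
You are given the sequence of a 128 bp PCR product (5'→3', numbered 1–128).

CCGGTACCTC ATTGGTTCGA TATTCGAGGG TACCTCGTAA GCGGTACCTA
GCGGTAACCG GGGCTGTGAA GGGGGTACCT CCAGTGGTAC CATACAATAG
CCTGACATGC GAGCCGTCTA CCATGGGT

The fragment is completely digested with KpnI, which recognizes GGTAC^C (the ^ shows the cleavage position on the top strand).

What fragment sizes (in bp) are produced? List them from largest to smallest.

38, 31, 26, 14, 12, 7 bp

KpnI sites (GGTACC) start at positions 3, 29, 43, 74, 86.
KpnI cuts after base 5 of each site (before the last base), so after positions 7, 33, 47, 78, 90.
Linear molecule, 5 cuts → 6 fragments:
  1–7 → 7 bp
  8–33 → 26 bp
  34–47 → 14 bp
  48–78 → 31 bp
  79–90 → 12 bp
  91–128 → 38 bp
Sorted largest to smallest: 38, 31, 26, 14, 12, 7 bp.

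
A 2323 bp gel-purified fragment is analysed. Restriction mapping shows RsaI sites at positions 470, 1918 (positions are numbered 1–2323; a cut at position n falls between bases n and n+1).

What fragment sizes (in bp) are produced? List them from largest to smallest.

Linear molecule, 2 cuts → 3 fragments:
  470 − 0 = 470 bp
  1918 − 470 = 1448 bp
  2323 − 1918 = 405 bp
Sorted largest to smallest: 1448, 470, 405 bp.

1448, 470, 405 bp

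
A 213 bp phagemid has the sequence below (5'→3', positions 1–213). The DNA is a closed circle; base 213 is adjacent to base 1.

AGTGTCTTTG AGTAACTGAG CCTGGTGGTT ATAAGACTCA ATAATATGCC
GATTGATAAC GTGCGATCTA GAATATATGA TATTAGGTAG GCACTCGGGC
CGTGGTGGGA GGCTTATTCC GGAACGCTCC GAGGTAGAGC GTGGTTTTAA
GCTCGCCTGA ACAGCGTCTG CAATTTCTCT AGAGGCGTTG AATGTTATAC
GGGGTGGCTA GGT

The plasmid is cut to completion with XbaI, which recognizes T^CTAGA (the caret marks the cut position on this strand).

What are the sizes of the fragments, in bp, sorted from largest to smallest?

XbaI sites (TCTAGA) start at positions 67, 178.
XbaI cuts after the first base of each site, so after positions 67, 178.
Circular molecule, 2 cuts → 2 fragments:
  68–178 → 111 bp
  179–213 then 1–67 → 35 + 67 = 102 bp
Sorted largest to smallest: 111, 102 bp.

111, 102 bp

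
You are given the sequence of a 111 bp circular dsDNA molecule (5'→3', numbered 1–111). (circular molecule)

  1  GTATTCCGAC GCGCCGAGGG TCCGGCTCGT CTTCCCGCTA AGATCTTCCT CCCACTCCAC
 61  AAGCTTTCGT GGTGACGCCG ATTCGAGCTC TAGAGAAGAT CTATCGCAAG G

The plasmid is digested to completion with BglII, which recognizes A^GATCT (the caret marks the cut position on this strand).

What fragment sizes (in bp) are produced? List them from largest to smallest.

BglII sites (AGATCT) start at positions 41, 97.
BglII cuts after the first base of each site, so after positions 41, 97.
Circular molecule, 2 cuts → 2 fragments:
  42–97 → 56 bp
  98–111 then 1–41 → 14 + 41 = 55 bp
Sorted largest to smallest: 56, 55 bp.

56, 55 bp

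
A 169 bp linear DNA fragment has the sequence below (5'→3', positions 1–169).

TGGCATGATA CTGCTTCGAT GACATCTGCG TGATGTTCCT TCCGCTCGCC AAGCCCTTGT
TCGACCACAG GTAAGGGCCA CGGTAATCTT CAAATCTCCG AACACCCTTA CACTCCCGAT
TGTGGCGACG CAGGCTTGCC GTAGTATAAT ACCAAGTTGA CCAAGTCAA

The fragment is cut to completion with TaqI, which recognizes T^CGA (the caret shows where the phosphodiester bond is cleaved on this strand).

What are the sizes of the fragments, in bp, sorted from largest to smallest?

TaqI sites (TCGA) start at positions 16, 61.
TaqI cuts after the first base of each site, so after positions 16, 61.
Linear molecule, 2 cuts → 3 fragments:
  1–16 → 16 bp
  17–61 → 45 bp
  62–169 → 108 bp
Sorted largest to smallest: 108, 45, 16 bp.

108, 45, 16 bp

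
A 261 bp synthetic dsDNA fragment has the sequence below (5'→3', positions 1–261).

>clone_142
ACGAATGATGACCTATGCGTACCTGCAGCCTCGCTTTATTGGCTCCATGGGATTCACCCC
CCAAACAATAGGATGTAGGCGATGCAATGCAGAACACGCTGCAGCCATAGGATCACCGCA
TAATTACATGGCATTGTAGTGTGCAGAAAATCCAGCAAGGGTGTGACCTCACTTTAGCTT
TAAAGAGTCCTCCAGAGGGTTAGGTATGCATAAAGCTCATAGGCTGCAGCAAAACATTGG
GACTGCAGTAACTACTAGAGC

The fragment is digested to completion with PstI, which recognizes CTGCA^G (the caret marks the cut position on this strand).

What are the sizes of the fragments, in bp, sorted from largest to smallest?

PstI sites (CTGCAG) start at positions 23, 99, 224, 243.
PstI cuts after base 5 of each site (before the last base), so after positions 27, 103, 228, 247.
Linear molecule, 4 cuts → 5 fragments:
  1–27 → 27 bp
  28–103 → 76 bp
  104–228 → 125 bp
  229–247 → 19 bp
  248–261 → 14 bp
Sorted largest to smallest: 125, 76, 27, 19, 14 bp.

125, 76, 27, 19, 14 bp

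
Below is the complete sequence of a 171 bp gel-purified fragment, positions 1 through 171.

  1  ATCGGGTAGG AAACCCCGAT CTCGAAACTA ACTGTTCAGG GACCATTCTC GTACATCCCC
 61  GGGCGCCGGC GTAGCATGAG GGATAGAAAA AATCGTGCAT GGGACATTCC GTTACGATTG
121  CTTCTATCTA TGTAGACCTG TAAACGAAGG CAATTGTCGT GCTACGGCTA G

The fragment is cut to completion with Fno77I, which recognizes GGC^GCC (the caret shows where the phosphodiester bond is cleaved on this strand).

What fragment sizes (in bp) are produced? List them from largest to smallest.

The Fno77I site (GGCGCC) starts at position 62.
Fno77I cuts after base 3 of each site, so after position 64.
Linear molecule, 1 cut → 2 fragments:
  1–64 → 64 bp
  65–171 → 107 bp
Sorted largest to smallest: 107, 64 bp.

107, 64 bp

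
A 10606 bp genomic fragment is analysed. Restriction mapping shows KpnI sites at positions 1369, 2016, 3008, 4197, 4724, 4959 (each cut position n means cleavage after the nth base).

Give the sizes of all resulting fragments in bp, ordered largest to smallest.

5647, 1369, 1189, 992, 647, 527, 235 bp

Linear molecule, 6 cuts → 7 fragments:
  1369 − 0 = 1369 bp
  2016 − 1369 = 647 bp
  3008 − 2016 = 992 bp
  4197 − 3008 = 1189 bp
  4724 − 4197 = 527 bp
  4959 − 4724 = 235 bp
  10606 − 4959 = 5647 bp
Sorted largest to smallest: 5647, 1369, 1189, 992, 647, 527, 235 bp.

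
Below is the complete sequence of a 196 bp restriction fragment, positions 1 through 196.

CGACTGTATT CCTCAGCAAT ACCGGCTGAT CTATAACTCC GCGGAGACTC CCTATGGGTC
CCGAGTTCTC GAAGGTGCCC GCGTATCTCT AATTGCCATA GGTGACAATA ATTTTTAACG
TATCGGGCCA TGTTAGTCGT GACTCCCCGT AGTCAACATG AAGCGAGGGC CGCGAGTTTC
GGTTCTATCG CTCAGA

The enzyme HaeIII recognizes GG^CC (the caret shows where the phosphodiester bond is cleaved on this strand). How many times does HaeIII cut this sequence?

2

GGCC occurs starting at positions 126, 168.
HaeIII cuts at 2 sites.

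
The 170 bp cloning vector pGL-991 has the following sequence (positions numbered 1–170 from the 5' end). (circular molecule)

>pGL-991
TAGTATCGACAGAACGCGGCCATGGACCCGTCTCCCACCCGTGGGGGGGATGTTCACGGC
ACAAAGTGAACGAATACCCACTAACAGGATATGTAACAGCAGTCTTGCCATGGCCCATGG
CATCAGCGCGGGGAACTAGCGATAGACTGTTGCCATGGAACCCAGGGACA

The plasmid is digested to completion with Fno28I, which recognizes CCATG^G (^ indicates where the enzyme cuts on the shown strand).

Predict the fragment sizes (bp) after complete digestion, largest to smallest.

88, 38, 37, 7 bp

Fno28I sites (CCATGG) start at positions 20, 108, 115, 153.
Fno28I cuts after base 5 of each site (before the last base), so after positions 24, 112, 119, 157.
Circular molecule, 4 cuts → 4 fragments:
  25–112 → 88 bp
  113–119 → 7 bp
  120–157 → 38 bp
  158–170 then 1–24 → 13 + 24 = 37 bp
Sorted largest to smallest: 88, 38, 37, 7 bp.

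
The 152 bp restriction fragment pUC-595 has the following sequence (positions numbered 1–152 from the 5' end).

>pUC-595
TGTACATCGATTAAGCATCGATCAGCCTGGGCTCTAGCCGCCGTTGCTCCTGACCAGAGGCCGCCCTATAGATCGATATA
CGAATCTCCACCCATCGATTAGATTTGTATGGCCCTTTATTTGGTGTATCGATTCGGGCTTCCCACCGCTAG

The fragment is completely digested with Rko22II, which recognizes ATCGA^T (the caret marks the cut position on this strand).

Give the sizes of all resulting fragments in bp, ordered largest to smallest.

55, 34, 22, 20, 11, 10 bp

Rko22II sites (ATCGAT) start at positions 6, 17, 72, 94, 128.
Rko22II cuts after base 5 of each site (before the last base), so after positions 10, 21, 76, 98, 132.
Linear molecule, 5 cuts → 6 fragments:
  1–10 → 10 bp
  11–21 → 11 bp
  22–76 → 55 bp
  77–98 → 22 bp
  99–132 → 34 bp
  133–152 → 20 bp
Sorted largest to smallest: 55, 34, 22, 20, 11, 10 bp.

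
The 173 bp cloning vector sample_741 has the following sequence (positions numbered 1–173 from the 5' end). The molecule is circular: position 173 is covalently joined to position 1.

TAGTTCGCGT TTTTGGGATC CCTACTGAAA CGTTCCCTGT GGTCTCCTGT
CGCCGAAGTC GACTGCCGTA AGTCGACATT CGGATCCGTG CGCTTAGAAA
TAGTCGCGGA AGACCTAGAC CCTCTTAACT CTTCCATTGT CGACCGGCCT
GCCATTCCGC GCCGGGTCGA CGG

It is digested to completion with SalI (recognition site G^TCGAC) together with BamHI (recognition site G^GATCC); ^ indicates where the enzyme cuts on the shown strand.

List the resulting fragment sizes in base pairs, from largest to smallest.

57, 42, 27, 23, 14, 10 bp

SalI sites (GTCGAC) start at positions 58, 72, 139, 166.
SalI cuts after the first base of each site, so after positions 58, 72, 139, 166.
BamHI sites (GGATCC) start at positions 16, 82.
BamHI cuts after the first base of each site, so after positions 16, 82.
Combined cut positions: 16, 58, 72, 82, 139, 166.
Circular molecule, 6 cuts → 6 fragments:
  17–58 → 42 bp
  59–72 → 14 bp
  73–82 → 10 bp
  83–139 → 57 bp
  140–166 → 27 bp
  167–173 then 1–16 → 7 + 16 = 23 bp
Sorted largest to smallest: 57, 42, 27, 23, 14, 10 bp.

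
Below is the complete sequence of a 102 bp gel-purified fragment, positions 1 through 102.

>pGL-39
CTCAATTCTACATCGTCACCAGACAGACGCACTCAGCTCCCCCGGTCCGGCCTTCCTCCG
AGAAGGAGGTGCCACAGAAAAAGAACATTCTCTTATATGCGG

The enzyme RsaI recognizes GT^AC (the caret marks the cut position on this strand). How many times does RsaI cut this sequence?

No occurrence of GTAC is present in the sequence.
RsaI does not cut: 0 sites.

0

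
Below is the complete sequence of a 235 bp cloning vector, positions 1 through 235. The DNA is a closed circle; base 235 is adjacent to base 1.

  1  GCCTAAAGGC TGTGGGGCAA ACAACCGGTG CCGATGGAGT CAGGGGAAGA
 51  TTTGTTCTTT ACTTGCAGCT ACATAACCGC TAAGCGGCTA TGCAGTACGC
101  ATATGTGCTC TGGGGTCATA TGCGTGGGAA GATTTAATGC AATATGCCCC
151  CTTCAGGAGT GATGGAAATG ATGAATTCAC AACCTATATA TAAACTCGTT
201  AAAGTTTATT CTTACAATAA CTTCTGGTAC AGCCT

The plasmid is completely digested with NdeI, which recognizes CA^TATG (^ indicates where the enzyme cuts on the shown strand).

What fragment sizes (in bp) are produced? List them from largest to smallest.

NdeI sites (CATATG) start at positions 100, 117.
NdeI cuts after base 2 of each site, so after positions 101, 118.
Circular molecule, 2 cuts → 2 fragments:
  102–118 → 17 bp
  119–235 then 1–101 → 117 + 101 = 218 bp
Sorted largest to smallest: 218, 17 bp.

218, 17 bp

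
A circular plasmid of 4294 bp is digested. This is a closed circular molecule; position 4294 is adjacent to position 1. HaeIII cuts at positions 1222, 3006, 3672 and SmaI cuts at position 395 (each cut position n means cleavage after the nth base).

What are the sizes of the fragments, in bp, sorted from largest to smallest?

Combined cut positions (sorted): 395, 1222, 3006, 3672.
Circular molecule, 4 cuts → 4 fragments:
  1222 − 395 = 827 bp
  3006 − 1222 = 1784 bp
  3672 − 3006 = 666 bp
  wrap: 4294 − 3672 + 395 = 1017 bp
Sorted largest to smallest: 1784, 1017, 827, 666 bp.

1784, 1017, 827, 666 bp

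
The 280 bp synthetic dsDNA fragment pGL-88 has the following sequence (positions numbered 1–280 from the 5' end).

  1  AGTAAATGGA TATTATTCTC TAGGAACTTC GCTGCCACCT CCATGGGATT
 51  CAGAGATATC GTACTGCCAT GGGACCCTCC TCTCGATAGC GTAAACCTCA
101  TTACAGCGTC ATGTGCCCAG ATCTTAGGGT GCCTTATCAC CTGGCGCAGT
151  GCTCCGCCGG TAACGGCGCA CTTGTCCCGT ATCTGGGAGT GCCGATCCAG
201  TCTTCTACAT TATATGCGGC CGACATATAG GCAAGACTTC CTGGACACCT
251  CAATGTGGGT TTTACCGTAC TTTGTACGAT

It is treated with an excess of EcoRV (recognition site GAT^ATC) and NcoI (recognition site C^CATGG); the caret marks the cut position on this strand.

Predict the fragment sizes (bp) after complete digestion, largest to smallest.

The EcoRV site (GATATC) starts at position 55.
EcoRV cuts after base 3 of each site, so after position 57.
NcoI sites (CCATGG) start at positions 41, 67.
NcoI cuts after the first base of each site, so after positions 41, 67.
Combined cut positions: 41, 57, 67.
Linear molecule, 3 cuts → 4 fragments:
  1–41 → 41 bp
  42–57 → 16 bp
  58–67 → 10 bp
  68–280 → 213 bp
Sorted largest to smallest: 213, 41, 16, 10 bp.

213, 41, 16, 10 bp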